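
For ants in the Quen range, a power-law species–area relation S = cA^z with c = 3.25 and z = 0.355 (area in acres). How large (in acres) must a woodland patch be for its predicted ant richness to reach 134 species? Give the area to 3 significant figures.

134 = 3.25 × A^0.355  ⇒  A^0.355 = 134/3.25 = 41.23
ln A = ln(41.23) / 0.355 = 3.7192 / 0.355 = 10.4766
A = e^10.4766 ≈ 35475 acres

35500 acres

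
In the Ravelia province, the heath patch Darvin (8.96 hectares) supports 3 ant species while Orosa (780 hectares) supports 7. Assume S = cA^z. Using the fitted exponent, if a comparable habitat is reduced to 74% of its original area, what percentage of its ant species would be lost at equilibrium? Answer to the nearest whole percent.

z = ln(7/3) / ln(780/8.96) = 0.8473 / 4.4665 = 0.1897
S_new/S_old = (A_new/A_old)^z = 0.74^0.1897 = exp(0.1897 × -0.3011) = 0.9445
Fraction lost = 1 − 0.9445 = 0.05552

6%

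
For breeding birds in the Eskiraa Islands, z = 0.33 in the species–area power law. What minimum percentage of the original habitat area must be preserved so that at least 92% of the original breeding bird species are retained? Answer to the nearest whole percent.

Need (A_new/A_old)^0.33 = 0.92, so A_new/A_old = 0.92^(1/0.33) = 0.92^3.03
ln(A_new/A_old) = ln 0.92 / 0.33 = -0.0834 / 0.33 = -0.2527
A_new/A_old = e^-0.2527 ≈ 0.7767

78%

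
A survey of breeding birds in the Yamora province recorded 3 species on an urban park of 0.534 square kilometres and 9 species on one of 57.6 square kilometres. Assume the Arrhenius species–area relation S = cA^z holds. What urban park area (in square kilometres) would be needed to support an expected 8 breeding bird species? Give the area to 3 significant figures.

z = ln(9/3) / ln(57.6/0.534) = 1.0986 / 4.6809 = 0.2347
c = 3 / 0.534^0.2347 = 3 / 0.8631 = 3.476
A = (8/3.476)^(1/0.2347) ⇒ ln A = ln(2.302)/0.2347 = 3.5517
A = e^3.5517 ≈ 34.87 square kilometres

34.9 square kilometres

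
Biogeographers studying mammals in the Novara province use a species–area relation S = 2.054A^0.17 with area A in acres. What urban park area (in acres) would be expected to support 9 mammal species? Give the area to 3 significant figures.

5950 acres

9 = 2.054 × A^0.17  ⇒  A^0.17 = 9/2.054 = 4.382
ln A = ln(4.382) / 0.17 = 1.4774 / 0.17 = 8.6908
A = e^8.6908 ≈ 5948 acres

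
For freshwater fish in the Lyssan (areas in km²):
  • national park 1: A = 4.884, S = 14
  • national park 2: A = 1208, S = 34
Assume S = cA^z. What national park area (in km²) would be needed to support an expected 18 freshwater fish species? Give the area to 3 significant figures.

23.3 km²

z = ln(34/14) / ln(1208/4.884) = 0.8873 / 5.5108 = 0.1610
c = 14 / 4.884^0.1610 = 14 / 1.291 = 10.84
A = (18/10.84)^(1/0.1610) ⇒ ln A = ln(1.66)/0.1610 = 3.1468
A = e^3.1468 ≈ 23.26 km²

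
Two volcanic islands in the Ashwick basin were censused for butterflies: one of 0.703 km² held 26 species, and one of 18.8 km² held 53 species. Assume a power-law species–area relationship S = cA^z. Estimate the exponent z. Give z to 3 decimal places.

0.217

Taking logs: ln S = ln c + z ln A, so z = (ln S₂ − ln S₁)/(ln A₂ − ln A₁).
z = ln(53/26) / ln(18.8/0.703) = ln(2.038) / ln(26.74) = 0.7122 / 3.2863 = 0.2167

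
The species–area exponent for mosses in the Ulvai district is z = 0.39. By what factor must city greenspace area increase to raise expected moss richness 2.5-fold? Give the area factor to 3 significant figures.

(A₂/A₁)^0.39 = 2.5, so A₂/A₁ = 2.5^(1/0.39) = 2.5^2.564
ln(A₂/A₁) = ln 2.5 / 0.39 = 0.9163 / 0.39 = 2.3495
A₂/A₁ = e^2.3495 ≈ 10.48

10.5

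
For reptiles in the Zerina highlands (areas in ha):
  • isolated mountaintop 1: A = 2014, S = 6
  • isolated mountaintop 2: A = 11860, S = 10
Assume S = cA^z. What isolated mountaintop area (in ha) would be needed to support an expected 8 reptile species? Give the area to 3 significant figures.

z = ln(10/6) / ln(11860/2014) = 0.5108 / 1.7730 = 0.2881
c = 6 / 2014^0.2881 = 6 / 8.952 = 0.6702
A = (8/0.6702)^(1/0.2881) ⇒ ln A = ln(11.94)/0.2881 = 8.6064
A = e^8.6064 ≈ 5467 ha

5470 ha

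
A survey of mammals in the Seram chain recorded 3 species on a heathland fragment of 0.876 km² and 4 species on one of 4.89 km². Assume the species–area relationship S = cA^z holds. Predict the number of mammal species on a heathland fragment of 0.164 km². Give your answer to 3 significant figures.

z = ln(4/3) / ln(4.89/0.876) = 0.2877 / 1.7196 = 0.1673
c = 3 / 0.876^0.1673 = 3 / 0.9781 = 3.067
S₃ = 3.067 × 0.164^0.1673 = 3.067 × 0.739 ≈ 2.267

2.27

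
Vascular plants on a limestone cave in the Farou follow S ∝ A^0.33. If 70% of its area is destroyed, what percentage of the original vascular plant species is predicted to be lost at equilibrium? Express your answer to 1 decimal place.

32.8%

S_new/S_old = (A_new/A_old)^z = 0.3^0.33
= exp(0.33 × ln 0.3) = exp(0.33 × -1.2040) = exp(-0.3973) ≈ 0.6721
Fraction lost = 1 − 0.6721 = 0.3279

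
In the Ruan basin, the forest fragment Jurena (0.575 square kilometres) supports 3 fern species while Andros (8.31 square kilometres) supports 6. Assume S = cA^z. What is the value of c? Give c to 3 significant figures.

3.46

z = ln(S₂/S₁) / ln(A₂/A₁) = ln(6/3) / ln(8.31/0.575) = 0.6931 / 2.6708 = 0.2595
c = S₁ / A₁^z = 3 / 0.575^0.2595 = 3 / 0.8662 = 3.463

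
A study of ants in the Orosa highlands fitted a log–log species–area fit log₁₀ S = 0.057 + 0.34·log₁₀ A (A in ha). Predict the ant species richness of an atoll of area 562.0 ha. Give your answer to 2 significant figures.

S = 1.14 × 562^0.34
ln S = ln 1.14 + 0.34 × ln 562 = 0.1312 + 0.34 × 6.3315 = 2.2840
S = e^2.2840 ≈ 9.815

9.8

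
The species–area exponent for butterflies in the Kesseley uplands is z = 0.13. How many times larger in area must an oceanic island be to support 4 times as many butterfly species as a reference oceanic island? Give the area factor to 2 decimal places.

(A₂/A₁)^0.13 = 4, so A₂/A₁ = 4^(1/0.13) = 4^7.692
ln(A₂/A₁) = ln 4 / 0.13 = 1.3863 / 0.13 = 10.6638
A₂/A₁ = e^10.6638 ≈ 42779

42779.01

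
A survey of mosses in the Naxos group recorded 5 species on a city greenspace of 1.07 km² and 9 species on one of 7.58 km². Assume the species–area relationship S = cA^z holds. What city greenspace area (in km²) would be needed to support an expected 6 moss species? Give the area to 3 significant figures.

1.96 km²

z = ln(9/5) / ln(7.58/1.07) = 0.5878 / 1.9579 = 0.3002
c = 5 / 1.07^0.3002 = 5 / 1.021 = 4.899
A = (6/4.899)^(1/0.3002) ⇒ ln A = ln(1.225)/0.3002 = 0.6750
A = e^0.6750 ≈ 1.964 km²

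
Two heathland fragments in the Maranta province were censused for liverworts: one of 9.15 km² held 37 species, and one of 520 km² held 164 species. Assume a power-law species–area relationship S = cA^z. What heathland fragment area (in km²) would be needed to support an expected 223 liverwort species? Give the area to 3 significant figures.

1200 km²

z = ln(164/37) / ln(520/9.15) = 1.4889 / 4.0401 = 0.3685
c = 37 / 9.15^0.3685 = 37 / 2.261 = 16.36
A = (223/16.36)^(1/0.3685) ⇒ ln A = ln(13.63)/0.3685 = 7.0877
A = e^7.0877 ≈ 1197 km²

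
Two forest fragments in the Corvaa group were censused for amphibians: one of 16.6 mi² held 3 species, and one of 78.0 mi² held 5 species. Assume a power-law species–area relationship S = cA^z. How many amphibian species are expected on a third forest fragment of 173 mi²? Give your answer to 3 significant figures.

z = ln(5/3) / ln(78/16.6) = 0.5108 / 1.5473 = 0.3301
c = 3 / 16.6^0.3301 = 3 / 2.528 = 1.187
S₃ = 1.187 × 173^0.3301 = 1.187 × 5.481 ≈ 6.504

6.50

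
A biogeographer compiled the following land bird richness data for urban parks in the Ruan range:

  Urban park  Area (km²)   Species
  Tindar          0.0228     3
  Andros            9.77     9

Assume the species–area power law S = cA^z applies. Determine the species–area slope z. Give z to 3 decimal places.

Taking logs: ln S = ln c + z ln A, so z = (ln S₂ − ln S₁)/(ln A₂ − ln A₁).
z = ln(9/3) / ln(9.77/0.0228) = ln(3) / ln(428.5) = 1.0986 / 6.0603 = 0.1813

0.181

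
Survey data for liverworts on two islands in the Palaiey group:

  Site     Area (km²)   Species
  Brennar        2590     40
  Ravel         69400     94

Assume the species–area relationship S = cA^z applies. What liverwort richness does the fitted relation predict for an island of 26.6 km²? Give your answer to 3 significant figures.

z = ln(94/40) / ln(69400/2590) = 0.8544 / 3.2882 = 0.2598
c = 40 / 2590^0.2598 = 40 / 7.708 = 5.19
S₃ = 5.19 × 26.6^0.2598 = 5.19 × 2.346 ≈ 12.17

12.2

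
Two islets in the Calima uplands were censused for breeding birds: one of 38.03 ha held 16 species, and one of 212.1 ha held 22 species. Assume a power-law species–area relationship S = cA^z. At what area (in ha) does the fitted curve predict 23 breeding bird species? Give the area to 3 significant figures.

z = ln(22/16) / ln(212.1/38.03) = 0.3185 / 1.7187 = 0.1853
c = 16 / 38.03^0.1853 = 16 / 1.962 = 8.153
A = (23/8.153)^(1/0.1853) ⇒ ln A = ln(2.821)/0.1853 = 5.5970
A = e^5.5970 ≈ 269.6 ha

270 ha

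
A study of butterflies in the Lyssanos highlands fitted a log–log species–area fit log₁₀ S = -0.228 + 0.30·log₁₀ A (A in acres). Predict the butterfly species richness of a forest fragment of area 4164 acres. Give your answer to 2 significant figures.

7.2

S = 0.5916 × 4164^0.3
ln S = ln 0.5916 + 0.3 × ln 4164 = -0.5250 + 0.3 × 8.3342 = 1.9753
S = e^1.9753 ≈ 7.209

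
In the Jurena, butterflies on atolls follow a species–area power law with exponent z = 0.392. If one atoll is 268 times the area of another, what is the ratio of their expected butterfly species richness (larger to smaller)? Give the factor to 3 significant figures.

8.95

S₂/S₁ = (A₂/A₁)^z = 268^0.392
ln(S₂/S₁) = 0.392 × ln 268 = 0.392 × 5.5910 = 2.1917
S₂/S₁ = e^2.1917 ≈ 8.95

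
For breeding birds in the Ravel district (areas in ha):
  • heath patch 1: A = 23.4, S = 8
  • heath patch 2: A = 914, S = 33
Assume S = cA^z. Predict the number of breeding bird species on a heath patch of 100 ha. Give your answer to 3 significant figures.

z = ln(33/8) / ln(914/23.4) = 1.4171 / 3.6651 = 0.3866
c = 8 / 23.4^0.3866 = 8 / 3.384 = 2.364
S₃ = 2.364 × 100^0.3866 = 2.364 × 5.933 ≈ 14.03

14.0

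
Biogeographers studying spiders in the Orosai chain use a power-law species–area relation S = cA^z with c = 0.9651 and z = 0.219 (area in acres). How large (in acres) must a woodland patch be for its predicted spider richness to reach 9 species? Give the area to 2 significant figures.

27000 acres

9 = 0.9651 × A^0.219  ⇒  A^0.219 = 9/0.9651 = 9.325
ln A = ln(9.325) / 0.219 = 2.2327 / 0.219 = 10.1952
A = e^10.1952 ≈ 26774 acres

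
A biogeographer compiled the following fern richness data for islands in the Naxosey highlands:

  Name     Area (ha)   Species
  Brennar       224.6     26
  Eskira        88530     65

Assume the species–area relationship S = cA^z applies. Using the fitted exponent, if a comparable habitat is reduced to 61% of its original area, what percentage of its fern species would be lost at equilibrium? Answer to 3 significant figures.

z = ln(65/26) / ln(88530/224.6) = 0.9163 / 5.9768 = 0.1533
S_new/S_old = (A_new/A_old)^z = 0.61^0.1533 = exp(0.1533 × -0.4943) = 0.927
Fraction lost = 1 − 0.927 = 0.07298

7.30%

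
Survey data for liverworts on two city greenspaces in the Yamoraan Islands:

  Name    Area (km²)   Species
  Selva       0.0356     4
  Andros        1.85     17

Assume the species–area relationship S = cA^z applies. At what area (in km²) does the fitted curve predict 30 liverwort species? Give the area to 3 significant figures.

8.72 km²

z = ln(17/4) / ln(1.85/0.0356) = 1.4469 / 3.9506 = 0.3663
c = 4 / 0.0356^0.3663 = 4 / 0.2948 = 13.57
A = (30/13.57)^(1/0.3663) ⇒ ln A = ln(2.211)/0.3663 = 2.1660
A = e^2.1660 ≈ 8.723 km²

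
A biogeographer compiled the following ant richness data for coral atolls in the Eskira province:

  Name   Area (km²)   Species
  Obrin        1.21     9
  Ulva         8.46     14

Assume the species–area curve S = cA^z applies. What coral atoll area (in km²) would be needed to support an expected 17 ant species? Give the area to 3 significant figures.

z = ln(14/9) / ln(8.46/1.21) = 0.4418 / 1.9447 = 0.2272
c = 9 / 1.21^0.2272 = 9 / 1.044 = 8.619
A = (17/8.619)^(1/0.2272) ⇒ ln A = ln(1.972)/0.2272 = 2.9899
A = e^2.9899 ≈ 19.88 km²

19.9 km²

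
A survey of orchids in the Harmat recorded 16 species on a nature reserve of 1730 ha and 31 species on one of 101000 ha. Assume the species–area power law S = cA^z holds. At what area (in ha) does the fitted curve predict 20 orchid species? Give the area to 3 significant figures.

6820 ha

z = ln(31/16) / ln(101000/1730) = 0.6614 / 4.0670 = 0.1626
c = 16 / 1730^0.1626 = 16 / 3.362 = 4.759
A = (20/4.759)^(1/0.1626) ⇒ ln A = ln(4.202)/0.1626 = 8.8280
A = e^8.8280 ≈ 6823 ha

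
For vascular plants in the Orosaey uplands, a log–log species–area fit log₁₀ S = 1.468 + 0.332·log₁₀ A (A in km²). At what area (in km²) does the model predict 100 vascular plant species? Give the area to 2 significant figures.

100 = 29.38 × A^0.332  ⇒  A^0.332 = 100/29.38 = 3.404
ln A = ln(3.404) / 0.332 = 1.2250 / 0.332 = 3.6897
A = e^3.6897 ≈ 40.03 km²

40 km²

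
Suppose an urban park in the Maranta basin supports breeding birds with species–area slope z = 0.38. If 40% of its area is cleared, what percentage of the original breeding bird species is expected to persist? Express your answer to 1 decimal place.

S_new/S_old = (A_new/A_old)^z = 0.6^0.38
= exp(0.38 × ln 0.6) = exp(0.38 × -0.5108) = exp(-0.1941) ≈ 0.8236

82.4%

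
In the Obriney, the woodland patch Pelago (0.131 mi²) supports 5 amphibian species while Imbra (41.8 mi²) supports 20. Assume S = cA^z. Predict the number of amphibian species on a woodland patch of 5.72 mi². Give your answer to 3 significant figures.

12.4

z = ln(20/5) / ln(41.8/0.131) = 1.3863 / 5.7655 = 0.2404
c = 5 / 0.131^0.2404 = 5 / 0.6134 = 8.151
S₃ = 8.151 × 5.72^0.2404 = 8.151 × 1.521 ≈ 12.4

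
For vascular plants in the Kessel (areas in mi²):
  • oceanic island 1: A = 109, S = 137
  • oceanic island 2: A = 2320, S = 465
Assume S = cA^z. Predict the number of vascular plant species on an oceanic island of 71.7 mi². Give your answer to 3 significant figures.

z = ln(465/137) / ln(2320/109) = 1.2221 / 3.0580 = 0.3996
c = 137 / 109^0.3996 = 137 / 6.52 = 21.01
S₃ = 21.01 × 71.7^0.3996 = 21.01 × 5.515 ≈ 115.9

116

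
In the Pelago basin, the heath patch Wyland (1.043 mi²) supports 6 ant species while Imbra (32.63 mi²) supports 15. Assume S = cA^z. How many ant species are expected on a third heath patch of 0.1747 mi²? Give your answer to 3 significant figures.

z = ln(15/6) / ln(32.63/1.043) = 0.9163 / 3.4431 = 0.2661
c = 6 / 1.043^0.2661 = 6 / 1.011 = 5.933
S₃ = 5.933 × 0.1747^0.2661 = 5.933 × 0.6286 ≈ 3.729

3.73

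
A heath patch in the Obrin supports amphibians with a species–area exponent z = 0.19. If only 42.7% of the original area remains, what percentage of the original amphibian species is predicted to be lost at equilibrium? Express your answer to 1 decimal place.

S_new/S_old = (A_new/A_old)^z = 0.427^0.19
= exp(0.19 × ln 0.427) = exp(0.19 × -0.8510) = exp(-0.1617) ≈ 0.8507
Fraction lost = 1 − 0.8507 = 0.1493

14.9%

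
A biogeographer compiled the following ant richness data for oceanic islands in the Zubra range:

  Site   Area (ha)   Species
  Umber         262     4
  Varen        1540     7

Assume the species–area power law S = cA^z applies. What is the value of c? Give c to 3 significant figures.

z = ln(S₂/S₁) / ln(A₂/A₁) = ln(7/4) / ln(1540/262) = 0.5596 / 1.7712 = 0.3160
c = S₁ / A₁^z = 4 / 262^0.3160 = 4 / 5.809 = 0.6886

0.689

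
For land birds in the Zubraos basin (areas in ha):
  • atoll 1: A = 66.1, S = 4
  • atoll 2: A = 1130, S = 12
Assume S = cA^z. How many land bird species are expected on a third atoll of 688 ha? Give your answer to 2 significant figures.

z = ln(12/4) / ln(1130/66.1) = 1.0986 / 2.8388 = 0.3870
c = 4 / 66.1^0.3870 = 4 / 5.063 = 0.79
S₃ = 0.79 × 688^0.3870 = 0.79 × 12.54 ≈ 9.903

9.9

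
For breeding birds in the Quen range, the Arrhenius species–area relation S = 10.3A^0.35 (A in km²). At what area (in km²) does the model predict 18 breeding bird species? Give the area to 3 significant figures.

4.93 km²

18 = 10.3 × A^0.35  ⇒  A^0.35 = 18/10.3 = 1.748
ln A = ln(1.748) / 0.35 = 0.5582 / 0.35 = 1.5949
A = e^1.5949 ≈ 4.928 km²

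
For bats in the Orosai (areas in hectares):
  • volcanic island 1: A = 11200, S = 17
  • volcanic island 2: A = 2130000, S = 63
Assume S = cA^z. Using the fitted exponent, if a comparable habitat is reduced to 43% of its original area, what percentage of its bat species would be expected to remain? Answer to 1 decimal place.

81.0%

z = ln(63/17) / ln(2130000/11200) = 1.3099 / 5.2480 = 0.2496
S_new/S_old = (A_new/A_old)^z = 0.43^0.2496 = exp(0.2496 × -0.8440) = 0.81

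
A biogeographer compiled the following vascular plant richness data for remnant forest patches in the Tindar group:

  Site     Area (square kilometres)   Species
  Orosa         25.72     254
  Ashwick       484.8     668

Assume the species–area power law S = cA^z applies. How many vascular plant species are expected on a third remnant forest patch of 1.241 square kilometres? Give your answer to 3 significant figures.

z = ln(668/254) / ln(484.8/25.72) = 0.9670 / 2.9365 = 0.3293
c = 254 / 25.72^0.3293 = 254 / 2.913 = 87.19
S₃ = 87.19 × 1.241^0.3293 = 87.19 × 1.074 ≈ 93.61

93.6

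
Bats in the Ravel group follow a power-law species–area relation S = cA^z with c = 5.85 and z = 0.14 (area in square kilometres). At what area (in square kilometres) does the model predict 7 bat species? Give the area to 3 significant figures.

3.60 square kilometres

7 = 5.85 × A^0.14  ⇒  A^0.14 = 7/5.85 = 1.197
ln A = ln(1.197) / 0.14 = 0.1795 / 0.14 = 1.2819
A = e^1.2819 ≈ 3.604 square kilometres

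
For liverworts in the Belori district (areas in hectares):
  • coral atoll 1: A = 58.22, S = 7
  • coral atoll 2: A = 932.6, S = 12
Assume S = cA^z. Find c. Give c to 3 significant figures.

3.18

z = ln(S₂/S₁) / ln(A₂/A₁) = ln(12/7) / ln(932.6/58.22) = 0.5390 / 2.7737 = 0.1943
c = S₁ / A₁^z = 7 / 58.22^0.1943 = 7 / 2.203 = 3.178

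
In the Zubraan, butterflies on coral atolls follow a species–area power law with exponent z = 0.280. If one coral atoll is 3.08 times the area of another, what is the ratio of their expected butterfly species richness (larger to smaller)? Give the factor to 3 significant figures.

1.37

S₂/S₁ = (A₂/A₁)^z = 3.08^0.28
ln(S₂/S₁) = 0.28 × ln 3.08 = 0.28 × 1.1249 = 0.3150
S₂/S₁ = e^0.3150 ≈ 1.37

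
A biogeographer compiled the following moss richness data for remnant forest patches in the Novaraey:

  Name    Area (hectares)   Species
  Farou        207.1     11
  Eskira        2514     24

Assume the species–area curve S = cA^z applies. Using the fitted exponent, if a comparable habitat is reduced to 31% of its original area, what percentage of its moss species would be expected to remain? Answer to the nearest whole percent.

z = ln(24/11) / ln(2514/207.1) = 0.7802 / 2.4964 = 0.3125
S_new/S_old = (A_new/A_old)^z = 0.31^0.3125 = exp(0.3125 × -1.1712) = 0.6935

69%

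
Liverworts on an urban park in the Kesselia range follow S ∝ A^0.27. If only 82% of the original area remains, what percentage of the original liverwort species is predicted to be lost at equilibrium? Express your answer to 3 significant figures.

5.22%

S_new/S_old = (A_new/A_old)^z = 0.82^0.27
= exp(0.27 × ln 0.82) = exp(0.27 × -0.1985) = exp(-0.0536) ≈ 0.9478
Fraction lost = 1 − 0.9478 = 0.05217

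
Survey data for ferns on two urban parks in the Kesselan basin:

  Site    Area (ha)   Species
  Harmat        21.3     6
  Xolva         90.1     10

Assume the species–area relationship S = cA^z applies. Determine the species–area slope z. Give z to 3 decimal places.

0.354

Taking logs: ln S = ln c + z ln A, so z = (ln S₂ − ln S₁)/(ln A₂ − ln A₁).
z = ln(10/6) / ln(90.1/21.3) = ln(1.667) / ln(4.23) = 0.5108 / 1.4422 = 0.3542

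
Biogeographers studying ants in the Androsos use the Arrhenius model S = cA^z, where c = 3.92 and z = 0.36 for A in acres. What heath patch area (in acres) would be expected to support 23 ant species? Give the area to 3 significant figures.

23 = 3.92 × A^0.36  ⇒  A^0.36 = 23/3.92 = 5.867
ln A = ln(5.867) / 0.36 = 1.7694 / 0.36 = 4.9150
A = e^4.9150 ≈ 136.3 acres

136 acres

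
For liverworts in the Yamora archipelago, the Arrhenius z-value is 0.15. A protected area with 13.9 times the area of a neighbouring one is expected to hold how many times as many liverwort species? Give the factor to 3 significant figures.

1.48

S₂/S₁ = (A₂/A₁)^z = 13.9^0.15
ln(S₂/S₁) = 0.15 × ln 13.9 = 0.15 × 2.6319 = 0.3948
S₂/S₁ = e^0.3948 ≈ 1.484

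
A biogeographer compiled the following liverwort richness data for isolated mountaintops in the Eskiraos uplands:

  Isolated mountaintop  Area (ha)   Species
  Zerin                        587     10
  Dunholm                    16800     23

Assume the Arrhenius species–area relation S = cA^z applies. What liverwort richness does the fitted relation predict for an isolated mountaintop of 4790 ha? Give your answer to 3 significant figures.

16.8

z = ln(23/10) / ln(16800/587) = 0.8329 / 3.3541 = 0.2483
c = 10 / 587^0.2483 = 10 / 4.87 = 2.053
S₃ = 2.053 × 4790^0.2483 = 2.053 × 8.202 ≈ 16.84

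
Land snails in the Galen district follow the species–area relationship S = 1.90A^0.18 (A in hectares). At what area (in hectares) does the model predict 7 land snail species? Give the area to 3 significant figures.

1400 hectares

7 = 1.9 × A^0.18  ⇒  A^0.18 = 7/1.9 = 3.684
ln A = ln(3.684) / 0.18 = 1.3041 / 0.18 = 7.2448
A = e^7.2448 ≈ 1401 hectares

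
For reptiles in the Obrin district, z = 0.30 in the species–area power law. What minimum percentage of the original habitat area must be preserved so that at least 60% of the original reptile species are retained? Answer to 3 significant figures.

Need (A_new/A_old)^0.3 = 0.6, so A_new/A_old = 0.6^(1/0.3) = 0.6^3.333
ln(A_new/A_old) = ln 0.6 / 0.3 = -0.5108 / 0.3 = -1.7028
A_new/A_old = e^-1.7028 ≈ 0.1822

18.2%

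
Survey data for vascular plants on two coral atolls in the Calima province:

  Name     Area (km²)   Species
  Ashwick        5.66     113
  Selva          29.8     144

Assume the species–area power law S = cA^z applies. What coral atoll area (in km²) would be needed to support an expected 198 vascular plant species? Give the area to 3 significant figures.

z = ln(144/113) / ln(29.8/5.66) = 0.2424 / 1.6611 = 0.1459
c = 113 / 5.66^0.1459 = 113 / 1.288 = 87.74
A = (198/87.74)^(1/0.1459) ⇒ ln A = ln(2.257)/0.1459 = 5.5765
A = e^5.5765 ≈ 264.2 km²

264 km²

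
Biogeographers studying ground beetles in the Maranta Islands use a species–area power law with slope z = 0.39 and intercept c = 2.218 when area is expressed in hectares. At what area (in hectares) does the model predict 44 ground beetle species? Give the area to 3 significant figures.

44 = 2.218 × A^0.39  ⇒  A^0.39 = 44/2.218 = 19.84
ln A = ln(19.84) / 0.39 = 2.9876 / 0.39 = 7.6605
A = e^7.6605 ≈ 2123 hectares

2120 hectares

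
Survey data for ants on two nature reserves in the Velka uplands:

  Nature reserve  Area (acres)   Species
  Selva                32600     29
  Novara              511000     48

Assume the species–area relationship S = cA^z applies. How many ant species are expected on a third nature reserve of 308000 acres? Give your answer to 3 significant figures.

z = ln(48/29) / ln(511000/32600) = 0.5039 / 2.7521 = 0.1831
c = 29 / 32600^0.1831 = 29 / 6.705 = 4.325
S₃ = 4.325 × 308000^0.1831 = 4.325 × 10.11 ≈ 43.75

43.8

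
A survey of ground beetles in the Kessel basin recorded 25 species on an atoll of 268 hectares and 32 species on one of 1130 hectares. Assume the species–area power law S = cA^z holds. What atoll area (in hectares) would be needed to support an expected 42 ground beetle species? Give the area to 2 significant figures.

z = ln(32/25) / ln(1130/268) = 0.2469 / 1.4390 = 0.1716
c = 25 / 268^0.1716 = 25 / 2.609 = 9.581
A = (42/9.581)^(1/0.1716) ⇒ ln A = ln(4.384)/0.1716 = 8.6151
A = e^8.6151 ≈ 5514 hectares

5500 hectares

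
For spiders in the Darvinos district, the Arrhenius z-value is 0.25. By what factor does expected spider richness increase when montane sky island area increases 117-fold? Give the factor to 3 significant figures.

3.29

S₂/S₁ = (A₂/A₁)^z = 117^0.25
ln(S₂/S₁) = 0.25 × ln 117 = 0.25 × 4.7622 = 1.1905
S₂/S₁ = e^1.1905 ≈ 3.289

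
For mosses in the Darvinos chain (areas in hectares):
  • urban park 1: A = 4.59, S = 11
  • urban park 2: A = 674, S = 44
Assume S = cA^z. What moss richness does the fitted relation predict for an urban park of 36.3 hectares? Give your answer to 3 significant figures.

z = ln(44/11) / ln(674/4.59) = 1.3863 / 4.9894 = 0.2779
c = 11 / 4.59^0.2779 = 11 / 1.527 = 7.203
S₃ = 7.203 × 36.3^0.2779 = 7.203 × 2.713 ≈ 19.54

19.5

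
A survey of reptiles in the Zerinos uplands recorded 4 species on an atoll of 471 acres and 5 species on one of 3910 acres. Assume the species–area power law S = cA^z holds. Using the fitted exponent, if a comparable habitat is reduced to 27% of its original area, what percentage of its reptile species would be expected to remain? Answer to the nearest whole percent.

z = ln(5/4) / ln(3910/471) = 0.2231 / 2.1164 = 0.1054
S_new/S_old = (A_new/A_old)^z = 0.27^0.1054 = exp(0.1054 × -1.3093) = 0.8711

87%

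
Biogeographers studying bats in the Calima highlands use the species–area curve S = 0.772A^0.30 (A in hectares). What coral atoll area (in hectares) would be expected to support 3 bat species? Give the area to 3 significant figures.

3 = 0.772 × A^0.3  ⇒  A^0.3 = 3/0.772 = 3.886
ln A = ln(3.886) / 0.3 = 1.3574 / 0.3 = 4.5246
A = e^4.5246 ≈ 92.26 hectares

92.3 hectares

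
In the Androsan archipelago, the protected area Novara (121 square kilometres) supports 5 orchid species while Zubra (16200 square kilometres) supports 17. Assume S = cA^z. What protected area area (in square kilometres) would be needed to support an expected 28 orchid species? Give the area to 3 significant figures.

z = ln(17/5) / ln(16200/121) = 1.2238 / 4.8970 = 0.2499
c = 5 / 121^0.2499 = 5 / 3.315 = 1.508
A = (28/1.508)^(1/0.2499) ⇒ ln A = ln(18.56)/0.2499 = 11.6895
A = e^11.6895 ≈ 119312 square kilometres

119000 square kilometres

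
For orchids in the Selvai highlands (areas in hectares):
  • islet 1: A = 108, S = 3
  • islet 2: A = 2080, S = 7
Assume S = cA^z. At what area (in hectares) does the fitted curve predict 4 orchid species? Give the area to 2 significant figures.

290 hectares

z = ln(7/3) / ln(2080/108) = 0.8473 / 2.9580 = 0.2864
c = 3 / 108^0.2864 = 3 / 3.824 = 0.7846
A = (4/0.7846)^(1/0.2864) ⇒ ln A = ln(5.098)/0.2864 = 5.6865
A = e^5.6865 ≈ 294.8 hectares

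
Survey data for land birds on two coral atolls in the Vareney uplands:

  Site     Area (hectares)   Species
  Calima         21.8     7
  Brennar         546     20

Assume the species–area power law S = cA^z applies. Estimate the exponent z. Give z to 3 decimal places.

0.326

Taking logs: ln S = ln c + z ln A, so z = (ln S₂ − ln S₁)/(ln A₂ − ln A₁).
z = ln(20/7) / ln(546/21.8) = ln(2.857) / ln(25.05) = 1.0498 / 3.2207 = 0.3260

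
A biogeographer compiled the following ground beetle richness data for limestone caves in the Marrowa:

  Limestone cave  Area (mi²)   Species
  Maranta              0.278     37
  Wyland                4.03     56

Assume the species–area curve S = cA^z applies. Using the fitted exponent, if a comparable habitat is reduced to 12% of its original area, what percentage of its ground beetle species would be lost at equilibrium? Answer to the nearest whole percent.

28%

z = ln(56/37) / ln(4.03/0.278) = 0.4144 / 2.6739 = 0.1550
S_new/S_old = (A_new/A_old)^z = 0.12^0.1550 = exp(0.1550 × -2.1203) = 0.7199
Fraction lost = 1 − 0.7199 = 0.2801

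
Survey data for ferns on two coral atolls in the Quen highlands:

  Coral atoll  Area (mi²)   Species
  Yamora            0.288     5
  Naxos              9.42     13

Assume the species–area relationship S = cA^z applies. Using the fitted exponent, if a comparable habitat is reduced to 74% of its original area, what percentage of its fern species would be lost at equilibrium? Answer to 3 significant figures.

z = ln(13/5) / ln(9.42/0.288) = 0.9555 / 3.4876 = 0.2740
S_new/S_old = (A_new/A_old)^z = 0.74^0.2740 = exp(0.2740 × -0.3011) = 0.9208
Fraction lost = 1 − 0.9208 = 0.07918

7.92%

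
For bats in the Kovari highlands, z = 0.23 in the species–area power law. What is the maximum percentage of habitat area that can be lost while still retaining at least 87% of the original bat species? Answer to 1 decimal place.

45.4%

Need (A_new/A_old)^0.23 = 0.87, so A_new/A_old = 0.87^(1/0.23) = 0.87^4.348
ln(A_new/A_old) = ln 0.87 / 0.23 = -0.1393 / 0.23 = -0.6055
A_new/A_old = e^-0.6055 ≈ 0.5458
Fraction that can be lost = 1 − 0.5458 = 0.4542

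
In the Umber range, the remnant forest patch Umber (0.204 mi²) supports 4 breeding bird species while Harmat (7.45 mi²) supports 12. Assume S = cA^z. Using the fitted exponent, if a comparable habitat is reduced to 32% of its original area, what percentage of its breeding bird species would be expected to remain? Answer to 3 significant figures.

70.6%

z = ln(12/4) / ln(7.45/0.204) = 1.0986 / 3.5978 = 0.3054
S_new/S_old = (A_new/A_old)^z = 0.32^0.3054 = exp(0.3054 × -1.1394) = 0.7061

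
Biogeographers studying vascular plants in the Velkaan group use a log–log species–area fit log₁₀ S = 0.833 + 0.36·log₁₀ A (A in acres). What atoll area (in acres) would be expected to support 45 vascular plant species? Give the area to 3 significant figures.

45 = 6.808 × A^0.36  ⇒  A^0.36 = 45/6.808 = 6.61
ln A = ln(6.61) / 0.36 = 1.8886 / 0.36 = 5.2461
A = e^5.2461 ≈ 189.8 acres

190 acres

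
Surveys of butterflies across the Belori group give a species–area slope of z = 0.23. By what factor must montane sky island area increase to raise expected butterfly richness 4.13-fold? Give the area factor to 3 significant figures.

476

(A₂/A₁)^0.23 = 4.13, so A₂/A₁ = 4.13^(1/0.23) = 4.13^4.348
ln(A₂/A₁) = ln 4.13 / 0.23 = 1.4183 / 0.23 = 6.1664
A₂/A₁ = e^6.1664 ≈ 476.5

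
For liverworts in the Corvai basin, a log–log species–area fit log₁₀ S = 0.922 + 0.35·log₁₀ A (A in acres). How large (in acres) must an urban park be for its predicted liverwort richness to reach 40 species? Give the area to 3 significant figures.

87.7 acres

40 = 8.356 × A^0.35  ⇒  A^0.35 = 40/8.356 = 4.787
ln A = ln(4.787) / 0.35 = 1.5659 / 0.35 = 4.4740
A = e^4.4740 ≈ 87.71 acres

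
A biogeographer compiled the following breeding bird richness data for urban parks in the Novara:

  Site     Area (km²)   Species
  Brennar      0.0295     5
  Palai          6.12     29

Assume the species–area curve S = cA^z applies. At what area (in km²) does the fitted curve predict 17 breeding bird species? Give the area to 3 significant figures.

z = ln(29/5) / ln(6.12/0.0295) = 1.7579 / 5.3349 = 0.3295
c = 5 / 0.0295^0.3295 = 5 / 0.3132 = 15.96
A = (17/15.96)^(1/0.3295) ⇒ ln A = ln(1.065)/0.3295 = 0.1907
A = e^0.1907 ≈ 1.21 km²

1.21 km²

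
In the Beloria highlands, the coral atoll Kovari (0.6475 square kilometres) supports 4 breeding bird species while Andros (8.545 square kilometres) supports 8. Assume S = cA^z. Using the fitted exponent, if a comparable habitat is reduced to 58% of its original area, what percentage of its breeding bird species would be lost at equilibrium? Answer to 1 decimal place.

z = ln(8/4) / ln(8.545/0.6475) = 0.6931 / 2.5800 = 0.2687
S_new/S_old = (A_new/A_old)^z = 0.58^0.2687 = exp(0.2687 × -0.5447) = 0.8639
Fraction lost = 1 − 0.8639 = 0.1361

13.6%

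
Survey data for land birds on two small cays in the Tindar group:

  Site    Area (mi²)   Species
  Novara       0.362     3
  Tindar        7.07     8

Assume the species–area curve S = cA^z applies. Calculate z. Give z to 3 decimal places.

Taking logs: ln S = ln c + z ln A, so z = (ln S₂ − ln S₁)/(ln A₂ − ln A₁).
z = ln(8/3) / ln(7.07/0.362) = ln(2.667) / ln(19.53) = 0.9808 / 2.9720 = 0.3300

0.330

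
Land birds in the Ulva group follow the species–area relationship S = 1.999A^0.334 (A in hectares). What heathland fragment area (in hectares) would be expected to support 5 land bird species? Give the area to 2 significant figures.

5 = 1.999 × A^0.334  ⇒  A^0.334 = 5/1.999 = 2.501
ln A = ln(2.501) / 0.334 = 0.9168 / 0.334 = 2.7449
A = e^2.7449 ≈ 15.56 hectares

16 hectares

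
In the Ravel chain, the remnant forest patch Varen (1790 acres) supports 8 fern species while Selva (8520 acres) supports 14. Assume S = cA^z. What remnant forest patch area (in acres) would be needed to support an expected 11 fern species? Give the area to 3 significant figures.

4350 acres

z = ln(14/8) / ln(8520/1790) = 0.5596 / 1.5602 = 0.3587
c = 8 / 1790^0.3587 = 8 / 14.68 = 0.5449
A = (11/0.5449)^(1/0.3587) ⇒ ln A = ln(20.19)/0.3587 = 8.3778
A = e^8.3778 ≈ 4349 acres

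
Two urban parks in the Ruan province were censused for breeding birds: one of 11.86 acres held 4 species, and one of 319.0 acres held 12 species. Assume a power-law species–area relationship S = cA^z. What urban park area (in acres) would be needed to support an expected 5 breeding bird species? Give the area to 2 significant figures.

z = ln(12/4) / ln(319/11.86) = 1.0986 / 3.2920 = 0.3337
c = 4 / 11.86^0.3337 = 4 / 2.283 = 1.752
A = (5/1.752)^(1/0.3337) ⇒ ln A = ln(2.853)/0.3337 = 3.1418
A = e^3.1418 ≈ 23.15 acres

23 acres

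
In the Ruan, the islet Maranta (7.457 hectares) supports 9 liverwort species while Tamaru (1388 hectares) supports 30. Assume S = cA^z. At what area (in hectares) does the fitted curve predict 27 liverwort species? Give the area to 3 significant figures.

879 hectares

z = ln(30/9) / ln(1388/7.457) = 1.2040 / 5.2265 = 0.2304
c = 9 / 7.457^0.2304 = 9 / 1.589 = 5.665
A = (27/5.665)^(1/0.2304) ⇒ ln A = ln(4.766)/0.2304 = 6.7782
A = e^6.7782 ≈ 878.5 hectares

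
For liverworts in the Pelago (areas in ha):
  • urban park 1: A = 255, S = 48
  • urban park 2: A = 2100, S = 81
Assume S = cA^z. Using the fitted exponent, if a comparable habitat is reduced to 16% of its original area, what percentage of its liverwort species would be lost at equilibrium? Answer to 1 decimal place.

36.5%

z = ln(81/48) / ln(2100/255) = 0.5232 / 2.1084 = 0.2482
S_new/S_old = (A_new/A_old)^z = 0.16^0.2482 = exp(0.2482 × -1.8326) = 0.6346
Fraction lost = 1 − 0.6346 = 0.3654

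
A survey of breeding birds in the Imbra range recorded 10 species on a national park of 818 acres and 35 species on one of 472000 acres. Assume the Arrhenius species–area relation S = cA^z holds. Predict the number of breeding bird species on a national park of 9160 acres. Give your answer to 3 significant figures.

16.1

z = ln(35/10) / ln(472000/818) = 1.2528 / 6.3579 = 0.1970
c = 10 / 818^0.1970 = 10 / 3.749 = 2.667
S₃ = 2.667 × 9160^0.1970 = 2.667 × 6.035 ≈ 16.1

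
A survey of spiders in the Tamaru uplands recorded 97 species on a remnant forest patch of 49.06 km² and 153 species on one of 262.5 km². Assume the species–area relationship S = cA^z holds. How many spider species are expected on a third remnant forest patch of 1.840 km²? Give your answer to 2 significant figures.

z = ln(153/97) / ln(262.5/49.06) = 0.4557 / 1.6772 = 0.2717
c = 97 / 49.06^0.2717 = 97 / 2.88 = 33.68
S₃ = 33.68 × 1.84^0.2717 = 33.68 × 1.18 ≈ 39.75

40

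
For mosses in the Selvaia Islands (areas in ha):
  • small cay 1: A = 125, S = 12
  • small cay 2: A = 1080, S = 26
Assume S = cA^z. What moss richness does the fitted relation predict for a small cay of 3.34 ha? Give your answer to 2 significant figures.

3.3

z = ln(26/12) / ln(1080/125) = 0.7732 / 2.1564 = 0.3586
c = 12 / 125^0.3586 = 12 / 5.648 = 2.125
S₃ = 2.125 × 3.34^0.3586 = 2.125 × 1.541 ≈ 3.274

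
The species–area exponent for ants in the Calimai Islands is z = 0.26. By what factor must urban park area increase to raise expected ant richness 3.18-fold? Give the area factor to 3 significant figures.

(A₂/A₁)^0.26 = 3.18, so A₂/A₁ = 3.18^(1/0.26) = 3.18^3.846
ln(A₂/A₁) = ln 3.18 / 0.26 = 1.1569 / 0.26 = 4.4495
A₂/A₁ = e^4.4495 ≈ 85.59

85.6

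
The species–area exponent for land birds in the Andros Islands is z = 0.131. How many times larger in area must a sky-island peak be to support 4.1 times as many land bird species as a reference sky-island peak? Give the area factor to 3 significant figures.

47600

(A₂/A₁)^0.131 = 4.1, so A₂/A₁ = 4.1^(1/0.131) = 4.1^7.634
ln(A₂/A₁) = ln 4.1 / 0.131 = 1.4110 / 0.131 = 10.7709
A₂/A₁ = e^10.7709 ≈ 47615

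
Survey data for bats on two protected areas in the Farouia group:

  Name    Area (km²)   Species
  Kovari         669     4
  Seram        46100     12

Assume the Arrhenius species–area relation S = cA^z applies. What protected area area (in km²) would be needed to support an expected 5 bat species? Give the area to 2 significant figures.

z = ln(12/4) / ln(46100/669) = 1.0986 / 4.2328 = 0.2595
c = 4 / 669^0.2595 = 4 / 5.412 = 0.7391
A = (5/0.7391)^(1/0.2595) ⇒ ln A = ln(6.765)/0.2595 = 7.3655
A = e^7.3655 ≈ 1581 km²

1600 km²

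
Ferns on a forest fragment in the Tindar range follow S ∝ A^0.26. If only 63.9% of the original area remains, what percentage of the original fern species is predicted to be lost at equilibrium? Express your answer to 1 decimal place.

S_new/S_old = (A_new/A_old)^z = 0.639^0.26
= exp(0.26 × ln 0.639) = exp(0.26 × -0.4479) = exp(-0.1164) ≈ 0.8901
Fraction lost = 1 − 0.8901 = 0.1099

11.0%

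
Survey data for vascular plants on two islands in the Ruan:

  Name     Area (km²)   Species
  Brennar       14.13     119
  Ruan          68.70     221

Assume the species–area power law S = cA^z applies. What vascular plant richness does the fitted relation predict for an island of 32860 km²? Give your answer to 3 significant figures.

z = ln(221/119) / ln(68.7/14.13) = 0.6190 / 1.5814 = 0.3914
c = 119 / 14.13^0.3914 = 119 / 2.82 = 42.2
S₃ = 42.2 × 32860^0.3914 = 42.2 × 58.61 ≈ 2474

2470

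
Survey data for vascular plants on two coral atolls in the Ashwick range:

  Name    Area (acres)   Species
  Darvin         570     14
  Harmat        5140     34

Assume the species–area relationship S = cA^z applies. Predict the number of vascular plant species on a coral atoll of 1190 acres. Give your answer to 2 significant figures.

z = ln(34/14) / ln(5140/570) = 0.8873 / 2.1992 = 0.4035
c = 14 / 570^0.4035 = 14 / 12.94 = 1.082
S₃ = 1.082 × 1190^0.4035 = 1.082 × 17.41 ≈ 18.84

19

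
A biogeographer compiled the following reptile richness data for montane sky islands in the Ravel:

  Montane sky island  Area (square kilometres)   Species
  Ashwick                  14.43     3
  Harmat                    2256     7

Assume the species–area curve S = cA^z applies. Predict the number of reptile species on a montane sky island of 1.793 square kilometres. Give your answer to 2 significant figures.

z = ln(7/3) / ln(2256/14.43) = 0.8473 / 5.0520 = 0.1677
c = 3 / 14.43^0.1677 = 3 / 1.565 = 1.917
S₃ = 1.917 × 1.793^0.1677 = 1.917 × 1.103 ≈ 2.115

2.1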